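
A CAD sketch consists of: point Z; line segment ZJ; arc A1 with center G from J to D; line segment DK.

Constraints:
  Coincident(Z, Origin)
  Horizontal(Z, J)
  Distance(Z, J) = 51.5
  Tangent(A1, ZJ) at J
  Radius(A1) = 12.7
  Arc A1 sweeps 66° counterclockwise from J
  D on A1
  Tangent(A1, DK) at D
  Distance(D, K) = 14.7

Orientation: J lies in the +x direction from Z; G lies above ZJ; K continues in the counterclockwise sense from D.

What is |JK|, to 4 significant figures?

27.36

Z is at the origin; Z and J share the same y with |ZJ| = 51.5 and J on the +x side, so J = (51.50, 0.000). Tangency of A1 to ZJ means the radius GJ is perpendicular to ZJ, so G = J + (0, 12.7) = (51.50, 12.70). On A1, J sits at bearing -90° from G; a 66° counterclockwise sweep puts D at bearing -24°, so D = G + 12.7·(cos -24°, sin -24°) = (63.10, 7.534). The tangent condition forces GD to be normal to DK, so DK runs along (−sin -24°, cos -24°); with |DK| = 14.7, K = (69.08, 20.96). Then |JK| = |K − J| = 27.36.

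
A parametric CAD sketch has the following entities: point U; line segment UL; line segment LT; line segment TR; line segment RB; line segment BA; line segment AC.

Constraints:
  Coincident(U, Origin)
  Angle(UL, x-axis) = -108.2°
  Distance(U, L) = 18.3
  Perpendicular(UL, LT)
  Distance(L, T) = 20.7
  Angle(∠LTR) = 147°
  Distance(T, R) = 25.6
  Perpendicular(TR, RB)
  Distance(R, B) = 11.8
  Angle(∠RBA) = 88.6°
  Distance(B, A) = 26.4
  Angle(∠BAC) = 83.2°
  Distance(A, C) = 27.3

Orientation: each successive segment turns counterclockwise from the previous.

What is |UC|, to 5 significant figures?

43.765

U is at the origin; UL runs at -108.2° with length 18.3, so L = (-5.7157, -17.384). UL is perpendicular to LT, so LT runs at -18.200°; with |LT| = 20.7, T = (13.949, -23.850). ∠LTR = 147.0° gives TR at 14.800° from the x-axis; with |TR| = 25.6, R = (38.699, -17.310). The perpendicularity gives RB at right angles to TR, so RB runs at 104.80°; with |RB| = 11.8, B = (35.685, -5.9019). ∠RBA = 88.6° gives BA at -163.80° from the x-axis; with |BA| = 26.4, A = (10.333, -13.267). ∠BAC = 83.2° gives AC at -67.000° from the x-axis; with |AC| = 27.3, C = (21.000, -38.397). Then |UC| = |C − U| = 43.765.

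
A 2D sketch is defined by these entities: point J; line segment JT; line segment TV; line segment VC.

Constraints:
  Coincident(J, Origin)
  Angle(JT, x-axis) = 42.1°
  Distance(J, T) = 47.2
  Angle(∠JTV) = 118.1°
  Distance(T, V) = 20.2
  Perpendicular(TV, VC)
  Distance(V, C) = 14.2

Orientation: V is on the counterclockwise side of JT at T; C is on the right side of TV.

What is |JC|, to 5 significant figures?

70.130

∠JTV = 118.1°, so TV runs at 42.1° + (180° − 118.1°) = 104.00° from the x-axis; with |TV| = 20.2, V = T + 20.2·(cos 104.00°, sin 104.00°) = (30.134, 51.244). TV ⟂ VC; with |VC| = 14.2 on the right of TV, C = V + 14.2·(0.97030, 0.24192) = (43.913, 54.679). Then |JC| = |C − J| = 70.130.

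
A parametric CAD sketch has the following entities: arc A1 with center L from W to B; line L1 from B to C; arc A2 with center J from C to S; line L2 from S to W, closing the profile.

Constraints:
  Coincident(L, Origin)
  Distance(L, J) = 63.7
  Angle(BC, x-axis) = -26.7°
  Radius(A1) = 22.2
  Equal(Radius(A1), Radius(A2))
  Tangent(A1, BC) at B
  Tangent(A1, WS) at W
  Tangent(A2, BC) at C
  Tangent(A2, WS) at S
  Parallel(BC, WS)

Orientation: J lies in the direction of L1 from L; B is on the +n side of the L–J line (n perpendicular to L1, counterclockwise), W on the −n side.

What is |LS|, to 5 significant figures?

67.458

Tangency of A1 to both parallel lines with radius 22.2 puts B and W at L ± 22.2·n: B = (9.9749, 19.833), W = (-9.9749, -19.833). Equal radii place C and S the same way about J: C = J + 22.2·n = (66.883, -8.7888), S = J − 22.2·n = (46.933, -48.454). Then |LS| = |S − L| = 67.458.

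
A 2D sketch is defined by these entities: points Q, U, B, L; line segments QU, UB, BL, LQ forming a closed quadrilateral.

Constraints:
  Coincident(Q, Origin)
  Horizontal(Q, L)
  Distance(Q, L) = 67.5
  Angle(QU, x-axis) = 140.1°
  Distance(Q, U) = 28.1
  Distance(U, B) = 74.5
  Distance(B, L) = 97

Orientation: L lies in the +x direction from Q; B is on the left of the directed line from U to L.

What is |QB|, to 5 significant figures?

83.852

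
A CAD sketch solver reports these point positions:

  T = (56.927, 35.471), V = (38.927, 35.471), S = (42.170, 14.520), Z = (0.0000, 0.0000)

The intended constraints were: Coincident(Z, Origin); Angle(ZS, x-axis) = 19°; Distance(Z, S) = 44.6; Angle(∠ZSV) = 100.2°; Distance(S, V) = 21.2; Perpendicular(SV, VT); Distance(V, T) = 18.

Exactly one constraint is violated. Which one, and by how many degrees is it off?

Perpendicular(SV, VT) — off by 8.80°.

Z = (0.00, 0.00) ✓; ZS at 19.00° ✓; |ZS| = 44.60 ✓; ∠ZSV = 100.2° ✓; |SV| = 21.20 ✓; ∠(SV, VT) = 98.80° ✗; |VT| = 18.00 ✓.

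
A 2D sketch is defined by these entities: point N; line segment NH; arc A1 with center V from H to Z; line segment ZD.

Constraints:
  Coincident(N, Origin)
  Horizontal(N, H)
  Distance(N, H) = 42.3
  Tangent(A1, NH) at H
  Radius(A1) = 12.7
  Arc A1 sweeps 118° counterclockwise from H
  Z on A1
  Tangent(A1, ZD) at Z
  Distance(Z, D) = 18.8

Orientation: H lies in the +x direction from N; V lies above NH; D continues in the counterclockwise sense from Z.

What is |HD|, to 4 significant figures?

35.34

On A1, H sits at bearing -90° from V; a 118° counterclockwise sweep puts Z at bearing 28°, so Z = V + 12.7·(cos 28°, sin 28°) = (53.51, 18.66). The tangent condition forces VZ to be normal to ZD, so ZD runs along (−sin 28°, cos 28°); with |ZD| = 18.8, D = (44.69, 35.26). Then |HD| = |D − H| = 35.34.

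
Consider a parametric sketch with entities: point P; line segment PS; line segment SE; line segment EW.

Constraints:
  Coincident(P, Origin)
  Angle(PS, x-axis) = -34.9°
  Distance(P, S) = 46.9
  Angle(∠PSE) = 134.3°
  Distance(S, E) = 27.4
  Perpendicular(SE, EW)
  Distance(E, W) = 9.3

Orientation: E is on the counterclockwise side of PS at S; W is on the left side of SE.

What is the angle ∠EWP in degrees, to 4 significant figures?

112.0°

∠PSE = 134.3°, so SE runs at -34.9° + (180° − 134.3°) = 10.80° from the x-axis; with |SE| = 27.4, E = S + 27.4·(cos 10.80°, sin 10.80°) = (65.38, -21.70). SE ⟂ EW; with |EW| = 9.3 on the left of SE, W = E + 9.3·(-0.1874, 0.9823) = (63.64, -12.56). Then cos ∠EWP = WE·WP / (|WE||WP|), giving 112.0°.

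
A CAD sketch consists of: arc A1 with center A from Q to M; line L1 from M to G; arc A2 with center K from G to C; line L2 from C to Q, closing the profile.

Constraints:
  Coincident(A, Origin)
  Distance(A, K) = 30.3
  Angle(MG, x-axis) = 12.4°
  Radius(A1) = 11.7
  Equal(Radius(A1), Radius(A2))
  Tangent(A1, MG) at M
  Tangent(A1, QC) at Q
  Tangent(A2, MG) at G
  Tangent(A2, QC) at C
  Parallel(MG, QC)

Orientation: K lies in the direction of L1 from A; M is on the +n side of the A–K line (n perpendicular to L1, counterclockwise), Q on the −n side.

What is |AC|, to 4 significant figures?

32.48

The slot axis is L1's direction at 12.4°, so u = (cos 12.4°, sin 12.4°) = (0.9767, 0.2147) and n = (−sin 12.4°, cos 12.4°) = (-0.2147, 0.9767). A is at the origin and K lies 30.3 along u from A, so K = 30.3·u = (29.59, 6.506). Tangency of A1 to both parallel lines with radius 11.7 puts M and Q at A ± 11.7·n: M = (-2.512, 11.43), Q = (2.512, -11.43). Equal radii place G and C the same way about K: G = K + 11.7·n = (27.08, 17.93), C = K − 11.7·n = (32.11, -4.921). Then |AC| = |C − A| = 32.48.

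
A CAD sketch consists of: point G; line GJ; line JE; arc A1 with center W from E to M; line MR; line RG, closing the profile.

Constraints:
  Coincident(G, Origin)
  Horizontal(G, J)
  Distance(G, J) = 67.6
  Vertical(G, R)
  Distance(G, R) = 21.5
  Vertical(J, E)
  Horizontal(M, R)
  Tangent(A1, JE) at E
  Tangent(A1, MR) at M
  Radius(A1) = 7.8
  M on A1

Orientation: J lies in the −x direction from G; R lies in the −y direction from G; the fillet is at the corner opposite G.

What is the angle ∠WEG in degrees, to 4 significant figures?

11.46°

The virtual corner opposite G is at (-67.60, -21.50). Tangency of A1 to JE means the radius WE is perpendicular to JE and since A1 is tangent to MR there, WM ⟂ MR, with radius 7.8, so the center W sits 7.8 in from both sides at W = (-59.80, -13.70). That places the tangent points at E = (-67.60, -13.70) on JE and M = (-59.80, -21.50) on MR. Then cos ∠WEG = EW·EG / (|EW||EG|), giving 11.46°.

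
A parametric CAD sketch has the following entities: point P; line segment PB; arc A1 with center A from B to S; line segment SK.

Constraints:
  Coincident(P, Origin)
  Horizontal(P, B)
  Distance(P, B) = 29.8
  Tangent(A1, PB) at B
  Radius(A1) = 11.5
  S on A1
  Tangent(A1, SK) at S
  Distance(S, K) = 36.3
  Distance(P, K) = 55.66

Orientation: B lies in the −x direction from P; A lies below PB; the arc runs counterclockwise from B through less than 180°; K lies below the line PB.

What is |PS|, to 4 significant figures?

43.43

Checks: |AS| = 11.50 ✓; ∠(AS, SK) = 90.00° ✓; |SK| = 36.30 ✓; |PK| = 55.66 ✓.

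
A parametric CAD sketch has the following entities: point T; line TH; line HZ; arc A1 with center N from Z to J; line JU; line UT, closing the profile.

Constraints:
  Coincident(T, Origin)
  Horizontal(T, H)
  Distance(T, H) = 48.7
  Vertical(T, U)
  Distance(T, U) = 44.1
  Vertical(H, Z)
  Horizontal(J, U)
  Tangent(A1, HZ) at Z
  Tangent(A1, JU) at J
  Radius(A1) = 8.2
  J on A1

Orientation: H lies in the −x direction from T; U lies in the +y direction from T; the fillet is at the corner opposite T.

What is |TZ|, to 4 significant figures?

60.50

T is at the origin; TH is horizontal with |TH| = 48.7 and H on the −x side, so H = (-48.70, 0.000). T and U share the same x with |TU| = 44.1 and U on the +y side, so U = (0.000, 44.10). The virtual corner opposite T is at (-48.70, 44.10). Tangency of A1 to HZ means the radius NZ is perpendicular to HZ and tangency of A1 to JU means the radius NJ is perpendicular to JU, with radius 8.2, so the center N sits 8.2 in from both sides at N = (-40.50, 35.90). That places the tangent points at Z = (-48.70, 35.90) on HZ and J = (-40.50, 44.10) on JU. Then |TZ| = |Z − T| = 60.50.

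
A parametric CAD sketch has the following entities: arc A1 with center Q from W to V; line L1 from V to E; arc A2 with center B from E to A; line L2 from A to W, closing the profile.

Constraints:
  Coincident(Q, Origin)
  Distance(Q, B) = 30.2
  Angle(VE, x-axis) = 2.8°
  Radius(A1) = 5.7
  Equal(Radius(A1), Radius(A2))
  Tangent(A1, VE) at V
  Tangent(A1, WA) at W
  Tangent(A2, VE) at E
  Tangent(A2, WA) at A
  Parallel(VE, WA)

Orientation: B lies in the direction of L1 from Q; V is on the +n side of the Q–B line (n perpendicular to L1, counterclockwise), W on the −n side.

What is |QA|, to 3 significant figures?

30.7

The slot axis is L1's direction at 2.8°, so u = (cos 2.8°, sin 2.8°) = (0.999, 0.0488) and n = (−sin 2.8°, cos 2.8°) = (-0.0488, 0.999). Q is at the origin and B lies 30.2 along u from Q, so B = 30.2·u = (30.2, 1.48). Tangency of A1 to both parallel lines with radius 5.7 puts V and W at Q ± 5.7·n: V = (-0.278, 5.69), W = (0.278, -5.69). Equal radii place E and A the same way about B: E = B + 5.7·n = (29.9, 7.17), A = B − 5.7·n = (30.4, -4.22). Then |QA| = |A − Q| = 30.7.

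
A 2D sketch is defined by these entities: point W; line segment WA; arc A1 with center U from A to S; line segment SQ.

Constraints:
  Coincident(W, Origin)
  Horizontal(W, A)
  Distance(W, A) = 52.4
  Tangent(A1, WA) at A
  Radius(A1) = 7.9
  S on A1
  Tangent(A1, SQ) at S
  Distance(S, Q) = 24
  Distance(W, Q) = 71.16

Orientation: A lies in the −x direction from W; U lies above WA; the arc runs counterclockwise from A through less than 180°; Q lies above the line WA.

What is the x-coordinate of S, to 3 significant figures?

-47.0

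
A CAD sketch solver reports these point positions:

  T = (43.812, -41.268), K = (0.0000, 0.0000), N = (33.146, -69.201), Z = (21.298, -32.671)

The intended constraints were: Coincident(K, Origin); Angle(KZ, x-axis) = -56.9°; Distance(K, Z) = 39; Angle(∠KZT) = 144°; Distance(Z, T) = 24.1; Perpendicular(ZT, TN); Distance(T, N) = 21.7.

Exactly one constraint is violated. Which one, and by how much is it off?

Distance(T, N) = 21.7 — off by 8.20.

K = (0.00, 0.00) ✓; KZ at -56.90° ✓; |KZ| = 39.00 ✓; ∠KZT = 144.0° ✓; |ZT| = 24.10 ✓; ∠(ZT, TN) = 90.00° ✓; |TN| = 29.90 ✗.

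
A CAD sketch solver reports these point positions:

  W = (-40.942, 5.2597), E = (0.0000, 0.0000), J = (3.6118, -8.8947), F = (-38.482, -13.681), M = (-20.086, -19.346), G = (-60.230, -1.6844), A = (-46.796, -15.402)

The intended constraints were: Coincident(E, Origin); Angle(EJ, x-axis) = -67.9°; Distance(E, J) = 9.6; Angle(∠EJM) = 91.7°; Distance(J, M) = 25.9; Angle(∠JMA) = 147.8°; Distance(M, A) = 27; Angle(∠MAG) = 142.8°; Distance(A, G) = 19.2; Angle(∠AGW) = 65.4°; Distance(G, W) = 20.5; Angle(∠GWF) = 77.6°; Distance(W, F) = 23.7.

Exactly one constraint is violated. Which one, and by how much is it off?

Distance(W, F) = 23.7 — off by 4.60.

E = (0.00, 0.00) ✓; EJ at -67.90° ✓; |EJ| = 9.600 ✓; ∠EJM = 91.70° ✓; |JM| = 25.90 ✓; ∠JMA = 147.8° ✓; |MA| = 27.00 ✓; ∠MAG = 142.8° ✓; |AG| = 19.20 ✓; ∠AGW = 65.40° ✓; |GW| = 20.50 ✓; ∠GWF = 77.60° ✓; |WF| = 19.10 ✗.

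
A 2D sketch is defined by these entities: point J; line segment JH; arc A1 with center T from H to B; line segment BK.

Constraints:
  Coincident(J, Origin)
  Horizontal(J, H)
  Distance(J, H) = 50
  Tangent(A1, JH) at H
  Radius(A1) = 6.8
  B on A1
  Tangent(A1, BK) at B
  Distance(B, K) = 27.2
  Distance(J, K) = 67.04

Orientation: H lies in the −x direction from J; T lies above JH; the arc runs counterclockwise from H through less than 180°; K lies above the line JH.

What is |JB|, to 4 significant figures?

45.32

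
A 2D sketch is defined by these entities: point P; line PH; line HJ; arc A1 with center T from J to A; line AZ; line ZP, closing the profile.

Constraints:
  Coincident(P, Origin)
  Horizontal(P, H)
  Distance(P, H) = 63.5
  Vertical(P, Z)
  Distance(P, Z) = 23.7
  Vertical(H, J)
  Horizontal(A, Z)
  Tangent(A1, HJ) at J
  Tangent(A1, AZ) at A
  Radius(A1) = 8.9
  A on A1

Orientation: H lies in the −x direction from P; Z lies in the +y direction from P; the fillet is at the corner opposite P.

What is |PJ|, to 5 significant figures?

65.202

P is at the origin; P and H share the same y with |PH| = 63.5 and H on the −x side, so H = (-63.500, 0.0000). P and Z share the same x with |PZ| = 23.7 and Z on the +y side, so Z = (0.0000, 23.700). The virtual corner opposite P is at (-63.500, 23.700). Tangency of A1 to HJ means the radius TJ is perpendicular to HJ and the tangent condition forces TA to be normal to AZ, with radius 8.9, so the center T sits 8.9 in from both sides at T = (-54.600, 14.800). That places the tangent points at J = (-63.500, 14.800) on HJ and A = (-54.600, 23.700) on AZ. Then |PJ| = |J − P| = 65.202.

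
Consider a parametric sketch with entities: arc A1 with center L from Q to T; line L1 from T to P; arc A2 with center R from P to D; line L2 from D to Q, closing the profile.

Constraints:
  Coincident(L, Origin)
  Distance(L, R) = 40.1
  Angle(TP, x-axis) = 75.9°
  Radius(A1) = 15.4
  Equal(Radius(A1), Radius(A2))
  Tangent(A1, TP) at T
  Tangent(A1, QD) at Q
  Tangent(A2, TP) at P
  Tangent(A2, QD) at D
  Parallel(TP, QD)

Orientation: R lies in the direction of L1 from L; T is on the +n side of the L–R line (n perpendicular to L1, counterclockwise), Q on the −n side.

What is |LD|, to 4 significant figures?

42.96

Tangency of A1 to both parallel lines with radius 15.4 puts T and Q at L ± 15.4·n: T = (-14.94, 3.752), Q = (14.94, -3.752). Equal radii place P and D the same way about R: P = R + 15.4·n = (-5.167, 42.64), D = R − 15.4·n = (24.70, 35.14). Then |LD| = |D − L| = 42.96.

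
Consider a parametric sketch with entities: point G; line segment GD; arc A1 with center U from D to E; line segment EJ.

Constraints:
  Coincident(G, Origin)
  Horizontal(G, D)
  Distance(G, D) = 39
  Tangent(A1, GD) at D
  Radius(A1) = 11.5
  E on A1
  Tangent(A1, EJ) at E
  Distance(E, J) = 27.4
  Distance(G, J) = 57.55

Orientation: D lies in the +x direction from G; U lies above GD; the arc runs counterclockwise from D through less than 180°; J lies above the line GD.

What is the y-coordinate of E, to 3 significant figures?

15.5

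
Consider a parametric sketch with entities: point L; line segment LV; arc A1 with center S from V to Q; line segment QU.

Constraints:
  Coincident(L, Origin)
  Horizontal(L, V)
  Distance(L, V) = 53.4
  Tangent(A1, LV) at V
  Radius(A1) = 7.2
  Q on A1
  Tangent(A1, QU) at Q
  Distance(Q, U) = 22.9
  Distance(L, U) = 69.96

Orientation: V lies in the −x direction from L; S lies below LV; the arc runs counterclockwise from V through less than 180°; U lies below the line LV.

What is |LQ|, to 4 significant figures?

60.85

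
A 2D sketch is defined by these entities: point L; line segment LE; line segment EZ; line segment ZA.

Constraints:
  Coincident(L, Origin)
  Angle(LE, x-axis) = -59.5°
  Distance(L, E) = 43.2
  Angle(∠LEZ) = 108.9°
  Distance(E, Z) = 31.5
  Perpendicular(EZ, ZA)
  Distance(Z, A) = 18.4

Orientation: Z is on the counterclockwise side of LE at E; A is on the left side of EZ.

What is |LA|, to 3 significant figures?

50.7

L is at the origin; LE runs at -59.5° with length 43.2, so E = 43.2·(cos -59.5°, sin -59.5°) = (21.9, -37.2). ∠LEZ = 108.9°, so EZ runs at -59.5° + (180° − 108.9°) = 11.6° from the x-axis; with |EZ| = 31.5, Z = E + 31.5·(cos 11.6°, sin 11.6°) = (52.8, -30.9). EZ ⟂ ZA; with |ZA| = 18.4 on the left of EZ, A = Z + 18.4·(-0.201, 0.980) = (49.1, -12.9). Then |LA| = |A − L| = 50.7.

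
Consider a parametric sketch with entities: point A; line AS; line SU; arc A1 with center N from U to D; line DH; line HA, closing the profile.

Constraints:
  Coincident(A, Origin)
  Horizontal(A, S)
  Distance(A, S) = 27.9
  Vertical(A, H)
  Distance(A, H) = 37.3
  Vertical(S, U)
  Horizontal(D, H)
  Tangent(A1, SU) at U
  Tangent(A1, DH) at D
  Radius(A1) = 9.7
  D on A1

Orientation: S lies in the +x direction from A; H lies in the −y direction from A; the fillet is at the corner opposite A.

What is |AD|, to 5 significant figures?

41.503

A is at the origin; A and S share the same y with |AS| = 27.9 and S on the +x side, so S = (27.900, 0.0000). A and H share the same x with |AH| = 37.3 and H on the −y side, so H = (0.0000, -37.300). The virtual corner opposite A is at (27.900, -37.300). Tangency of A1 to SU means the radius NU is perpendicular to SU and tangency of A1 to DH means the radius ND is perpendicular to DH, with radius 9.7, so the center N sits 9.7 in from both sides at N = (18.200, -27.600). That places the tangent points at U = (27.900, -27.600) on SU and D = (18.200, -37.300) on DH. Then |AD| = |D − A| = 41.503.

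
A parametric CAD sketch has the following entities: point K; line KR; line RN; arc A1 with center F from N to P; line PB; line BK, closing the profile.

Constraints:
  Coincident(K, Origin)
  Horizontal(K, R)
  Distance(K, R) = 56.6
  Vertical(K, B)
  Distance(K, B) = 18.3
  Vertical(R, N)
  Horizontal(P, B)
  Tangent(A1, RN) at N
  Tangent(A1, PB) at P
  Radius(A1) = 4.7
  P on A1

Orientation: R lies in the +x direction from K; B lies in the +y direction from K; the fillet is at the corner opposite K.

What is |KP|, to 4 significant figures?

55.03

The virtual corner opposite K is at (56.60, 18.30). The tangent condition forces FN to be normal to RN and A1 meets PB tangentially, so FP is at right angles to PB, with radius 4.7, so the center F sits 4.7 in from both sides at F = (51.90, 13.60). That places the tangent points at N = (56.60, 13.60) on RN and P = (51.90, 18.30) on PB. Then |KP| = |P − K| = 55.03.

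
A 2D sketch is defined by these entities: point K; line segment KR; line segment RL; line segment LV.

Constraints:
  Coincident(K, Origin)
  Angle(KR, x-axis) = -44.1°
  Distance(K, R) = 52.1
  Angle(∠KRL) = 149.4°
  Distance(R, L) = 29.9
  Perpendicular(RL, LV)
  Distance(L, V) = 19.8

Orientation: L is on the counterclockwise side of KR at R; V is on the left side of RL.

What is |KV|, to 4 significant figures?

75.05

∠KRL = 149.4°, so RL runs at -44.1° + (180° − 149.4°) = -13.50° from the x-axis; with |RL| = 29.9, L = R + 29.9·(cos -13.50°, sin -13.50°) = (66.49, -43.24). RL ⟂ LV; with |LV| = 19.8 on the left of RL, V = L + 19.8·(0.2334, 0.9724) = (71.11, -23.98). Then |KV| = |V − K| = 75.05.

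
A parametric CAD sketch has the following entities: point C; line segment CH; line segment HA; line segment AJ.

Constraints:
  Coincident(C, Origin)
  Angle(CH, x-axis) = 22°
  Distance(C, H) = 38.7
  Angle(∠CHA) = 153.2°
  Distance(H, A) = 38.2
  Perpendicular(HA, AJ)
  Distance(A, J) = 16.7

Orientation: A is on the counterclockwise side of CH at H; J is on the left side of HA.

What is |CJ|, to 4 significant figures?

72.75

C is at the origin; CH runs at 22.0° with length 38.7, so H = 38.7·(cos 22.0°, sin 22.0°) = (35.88, 14.50). ∠CHA = 153.2°, so HA runs at 22.0° + (180° − 153.2°) = 48.80° from the x-axis; with |HA| = 38.2, A = H + 38.2·(cos 48.80°, sin 48.80°) = (61.04, 43.24). The perpendicularity gives AJ at right angles to HA; with |AJ| = 16.7 on the left of HA, J = A + 16.7·(-0.7524, 0.6587) = (48.48, 54.24). Then |CJ| = |J − C| = 72.75.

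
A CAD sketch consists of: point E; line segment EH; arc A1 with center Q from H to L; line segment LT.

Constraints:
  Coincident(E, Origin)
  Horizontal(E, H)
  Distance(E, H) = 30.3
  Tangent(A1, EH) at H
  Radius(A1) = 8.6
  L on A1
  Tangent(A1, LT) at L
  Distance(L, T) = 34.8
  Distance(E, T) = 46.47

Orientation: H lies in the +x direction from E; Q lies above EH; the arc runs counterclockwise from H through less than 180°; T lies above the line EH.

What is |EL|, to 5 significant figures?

39.805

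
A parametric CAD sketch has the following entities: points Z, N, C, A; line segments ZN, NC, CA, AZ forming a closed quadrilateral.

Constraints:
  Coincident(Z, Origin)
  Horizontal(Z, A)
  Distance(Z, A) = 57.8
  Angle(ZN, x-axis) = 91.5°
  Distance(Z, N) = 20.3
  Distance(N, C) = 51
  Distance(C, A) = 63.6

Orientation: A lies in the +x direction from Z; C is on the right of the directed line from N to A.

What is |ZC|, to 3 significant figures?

30.7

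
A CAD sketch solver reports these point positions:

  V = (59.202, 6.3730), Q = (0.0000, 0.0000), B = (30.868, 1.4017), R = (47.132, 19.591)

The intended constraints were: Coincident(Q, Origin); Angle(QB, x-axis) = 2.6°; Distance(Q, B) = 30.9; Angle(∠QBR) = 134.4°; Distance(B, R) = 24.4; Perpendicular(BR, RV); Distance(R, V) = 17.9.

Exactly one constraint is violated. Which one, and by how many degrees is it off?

Perpendicular(BR, RV) — off by 5.80°.

Q = (0.00, 0.00) ✓; QB at 2.600° ✓; |QB| = 30.90 ✓; ∠QBR = 134.4° ✓; |BR| = 24.40 ✓; ∠(BR, RV) = 95.80° ✗; |RV| = 17.90 ✓.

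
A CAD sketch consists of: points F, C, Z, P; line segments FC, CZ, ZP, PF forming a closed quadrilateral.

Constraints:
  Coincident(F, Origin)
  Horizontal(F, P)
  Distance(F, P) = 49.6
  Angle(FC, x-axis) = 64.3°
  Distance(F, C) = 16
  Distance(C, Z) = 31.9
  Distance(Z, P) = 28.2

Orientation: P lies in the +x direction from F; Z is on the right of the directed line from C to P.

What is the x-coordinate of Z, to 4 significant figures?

24.26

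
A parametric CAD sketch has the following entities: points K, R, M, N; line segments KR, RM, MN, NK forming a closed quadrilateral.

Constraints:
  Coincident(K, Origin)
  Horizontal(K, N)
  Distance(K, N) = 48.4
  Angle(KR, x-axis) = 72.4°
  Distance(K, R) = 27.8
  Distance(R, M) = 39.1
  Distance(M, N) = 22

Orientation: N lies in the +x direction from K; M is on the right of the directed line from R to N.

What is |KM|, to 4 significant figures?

28.71

K is at the origin; K and N share the same y with |KN| = 48.4 and N in +x, so N = (48.4, 0). KR runs at 72.4° with |KR| = 27.8, so R = (8.406, 26.50). M is determined by |RM| = 39.1 and |MN| = 22.0 together: it lies at the intersection of circle(R, 39.1) and circle(N, 22.0). With |RN| = 47.98, the foot of the radical line on RN is 34.88 from R and the perpendicular offset is √(39.1² − 34.88²) = 17.68. Taking the right-of-RN solution: M = (27.72, -7.499).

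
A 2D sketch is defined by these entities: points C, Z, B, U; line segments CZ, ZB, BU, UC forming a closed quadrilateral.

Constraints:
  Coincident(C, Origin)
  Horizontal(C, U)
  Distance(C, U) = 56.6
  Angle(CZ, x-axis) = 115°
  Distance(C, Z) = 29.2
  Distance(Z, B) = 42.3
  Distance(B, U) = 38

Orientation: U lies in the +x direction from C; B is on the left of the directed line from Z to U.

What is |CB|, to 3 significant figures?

40.4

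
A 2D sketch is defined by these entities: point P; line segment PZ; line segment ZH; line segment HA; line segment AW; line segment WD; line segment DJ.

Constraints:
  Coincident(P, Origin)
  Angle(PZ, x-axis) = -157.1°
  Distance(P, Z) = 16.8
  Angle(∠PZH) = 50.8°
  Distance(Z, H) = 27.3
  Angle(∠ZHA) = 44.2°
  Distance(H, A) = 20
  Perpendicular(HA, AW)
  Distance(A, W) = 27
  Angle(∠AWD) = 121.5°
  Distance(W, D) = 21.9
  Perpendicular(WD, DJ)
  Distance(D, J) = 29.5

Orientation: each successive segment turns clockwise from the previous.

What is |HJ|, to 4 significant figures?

19.37

P is at the origin; PZ runs at -157.1° with length 16.8, so Z = (-15.48, -6.537). ∠PZH = 50.8° gives ZH at 73.70° from the x-axis; with |ZH| = 27.3, H = (-7.814, 19.67). ∠ZHA = 44.2° gives HA at -62.10° from the x-axis; with |HA| = 20.0, A = (1.545, 1.990). The perpendicularity gives AW at right angles to HA, so AW runs at -152.1°; with |AW| = 27.0, W = (-22.32, -10.64). ∠AWD = 121.5° gives WD at 149.4° from the x-axis; with |WD| = 21.9, D = (-41.17, 0.5040). WD ⟂ DJ, so DJ runs at 59.40°; with |DJ| = 29.5, J = (-26.15, 25.90). Then |HJ| = |J − H| = 19.37.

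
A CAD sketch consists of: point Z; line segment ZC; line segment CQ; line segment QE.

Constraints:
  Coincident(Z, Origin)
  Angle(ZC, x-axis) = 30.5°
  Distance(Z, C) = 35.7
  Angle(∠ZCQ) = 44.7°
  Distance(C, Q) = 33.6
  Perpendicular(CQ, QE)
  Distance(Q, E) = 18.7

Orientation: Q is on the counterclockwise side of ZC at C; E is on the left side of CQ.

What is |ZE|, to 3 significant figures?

10.4

Z is at the origin; ZC runs at 30.5° with length 35.7, so C = 35.7·(cos 30.5°, sin 30.5°) = (30.8, 18.1). ∠ZCQ = 44.7°, so CQ runs at 30.5° + (180° − 44.7°) = 166° from the x-axis; with |CQ| = 33.6, Q = C + 33.6·(cos 166°, sin 166°) = (-1.81, 26.4). The perpendicularity gives QE at right angles to CQ; with |QE| = 18.7 on the left of CQ, E = Q + 18.7·(-0.245, -0.969) = (-6.40, 8.23). Then |ZE| = |E − Z| = 10.4.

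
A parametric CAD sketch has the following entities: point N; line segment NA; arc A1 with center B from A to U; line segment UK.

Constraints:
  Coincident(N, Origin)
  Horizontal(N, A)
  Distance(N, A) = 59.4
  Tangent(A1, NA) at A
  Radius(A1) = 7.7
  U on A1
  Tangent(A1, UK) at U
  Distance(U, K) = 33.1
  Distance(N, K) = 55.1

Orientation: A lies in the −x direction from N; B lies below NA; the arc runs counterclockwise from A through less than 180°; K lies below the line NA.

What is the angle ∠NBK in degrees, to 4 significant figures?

65.22°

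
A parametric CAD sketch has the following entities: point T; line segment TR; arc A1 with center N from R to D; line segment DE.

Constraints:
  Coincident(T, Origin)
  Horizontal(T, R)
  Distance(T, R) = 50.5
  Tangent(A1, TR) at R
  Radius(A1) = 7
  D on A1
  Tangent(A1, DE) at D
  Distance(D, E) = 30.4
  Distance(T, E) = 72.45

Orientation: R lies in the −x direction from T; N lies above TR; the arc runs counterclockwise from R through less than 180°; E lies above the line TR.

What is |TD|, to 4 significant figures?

46.28

T is at the origin; T and R share the same y with |TR| = 50.5 and R on the −x side, so R = (-50.50, 0.000). Since A1 is tangent to TR there, NR ⟂ TR, so N = R + (0, 7) = (-50.50, 7.000). Since ND ⟂ DE (tangency), |NE| = √(7.0² + 30.4²) = 31.20 regardless of where D sits on A1. So E lies on both circle(T, 72.45) and circle(N, 31.20); the above-TR intersection is E = (-63.15, 35.52). D is the foot of the tangent from E: D = (-44.90, 11.20).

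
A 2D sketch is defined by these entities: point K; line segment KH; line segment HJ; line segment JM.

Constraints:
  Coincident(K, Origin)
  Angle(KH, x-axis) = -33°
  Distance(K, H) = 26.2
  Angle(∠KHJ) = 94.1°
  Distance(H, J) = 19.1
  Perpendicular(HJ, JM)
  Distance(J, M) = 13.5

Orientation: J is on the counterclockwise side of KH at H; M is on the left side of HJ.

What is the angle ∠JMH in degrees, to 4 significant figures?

54.75°

K is at the origin; KH runs at -33.0° with length 26.2, so H = 26.2·(cos -33.0°, sin -33.0°) = (21.97, -14.27). ∠KHJ = 94.1°, so HJ runs at -33.0° + (180° − 94.1°) = 52.90° from the x-axis; with |HJ| = 19.1, J = H + 19.1·(cos 52.90°, sin 52.90°) = (33.49, 0.9643). HJ ⟂ JM; with |JM| = 13.5 on the left of HJ, M = J + 13.5·(-0.7976, 0.6032) = (22.73, 9.108). Then cos ∠JMH = MJ·MH / (|MJ||MH|), giving 54.75°.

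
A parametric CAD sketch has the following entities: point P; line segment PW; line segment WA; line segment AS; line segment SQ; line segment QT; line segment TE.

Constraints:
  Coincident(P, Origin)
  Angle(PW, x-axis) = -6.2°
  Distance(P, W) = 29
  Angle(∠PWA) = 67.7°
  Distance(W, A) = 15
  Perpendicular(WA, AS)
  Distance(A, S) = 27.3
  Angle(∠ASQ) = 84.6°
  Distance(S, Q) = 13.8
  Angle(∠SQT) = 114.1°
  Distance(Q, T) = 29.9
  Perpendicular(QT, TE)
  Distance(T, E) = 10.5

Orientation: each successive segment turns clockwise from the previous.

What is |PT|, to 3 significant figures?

35.0

P is at the origin; PW runs at -6.2° with length 29.0, so W = (28.8, -3.13). ∠PWA = 67.7° gives WA at -118° from the x-axis; with |WA| = 15.0, A = (21.7, -16.3). The perpendicularity gives AS at right angles to WA, so AS runs at 152°; with |AS| = 27.3, S = (-2.32, -3.29). ∠ASQ = 84.6° gives SQ at 56.1° from the x-axis; with |SQ| = 13.8, Q = (5.38, 8.17). ∠SQT = 114.1° gives QT at -9.80° from the x-axis; with |QT| = 29.9, T = (34.8, 3.08). Then |PT| = |T − P| = 35.0.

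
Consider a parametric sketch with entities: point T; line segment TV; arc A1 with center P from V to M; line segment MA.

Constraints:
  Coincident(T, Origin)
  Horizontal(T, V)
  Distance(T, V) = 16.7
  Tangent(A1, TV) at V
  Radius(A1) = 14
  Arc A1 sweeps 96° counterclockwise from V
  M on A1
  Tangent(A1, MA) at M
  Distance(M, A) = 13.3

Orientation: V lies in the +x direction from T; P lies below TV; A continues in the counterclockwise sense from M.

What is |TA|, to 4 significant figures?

28.99

T is at the origin; T and V share the same y with |TV| = 16.7 and V on the +x side, so V = (16.70, 0.000). A1 meets TV tangentially, so PV is at right angles to TV, so P = V + (0, -14) = (16.70, -14.00). On A1, V sits at bearing 90° from P; a 96° counterclockwise sweep puts M at bearing 186°, so M = P + 14.0·(cos 186°, sin 186°) = (2.777, -15.46). A1 meets MA tangentially, so PM is at right angles to MA, so MA runs along (−sin 186°, cos 186°); with |MA| = 13.3, A = (4.167, -28.69). Then |TA| = |A − T| = 28.99.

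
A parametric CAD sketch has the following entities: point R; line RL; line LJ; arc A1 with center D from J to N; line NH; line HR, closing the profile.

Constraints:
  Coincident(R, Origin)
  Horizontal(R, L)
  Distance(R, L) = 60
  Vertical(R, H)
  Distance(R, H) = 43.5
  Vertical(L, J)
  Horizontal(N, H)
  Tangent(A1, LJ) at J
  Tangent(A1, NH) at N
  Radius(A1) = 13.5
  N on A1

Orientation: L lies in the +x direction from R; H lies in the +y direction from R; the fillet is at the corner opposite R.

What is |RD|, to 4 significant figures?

55.34

R and H share the same x with |RH| = 43.5 and H on the +y side, so H = (0.000, 43.50). The virtual corner opposite R is at (60.00, 43.50). Tangency of A1 to LJ means the radius DJ is perpendicular to LJ and since A1 is tangent to NH there, DN ⟂ NH, with radius 13.5, so the center D sits 13.5 in from both sides at D = (46.50, 30.00). Then |RD| = |D − R| = 55.34.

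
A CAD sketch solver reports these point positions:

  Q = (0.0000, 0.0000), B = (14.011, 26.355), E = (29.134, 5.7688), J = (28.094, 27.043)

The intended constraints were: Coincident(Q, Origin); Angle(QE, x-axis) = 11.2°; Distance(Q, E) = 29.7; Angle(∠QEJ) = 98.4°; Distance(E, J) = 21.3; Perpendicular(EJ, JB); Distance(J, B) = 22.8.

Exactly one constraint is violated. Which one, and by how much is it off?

Distance(J, B) = 22.8 — off by 8.70.

Q = (0.00, 0.00) ✓; QE at 11.20° ✓; |QE| = 29.70 ✓; ∠QEJ = 98.40° ✓; |EJ| = 21.30 ✓; ∠(EJ, JB) = 90.00° ✓; |JB| = 14.10 ✗.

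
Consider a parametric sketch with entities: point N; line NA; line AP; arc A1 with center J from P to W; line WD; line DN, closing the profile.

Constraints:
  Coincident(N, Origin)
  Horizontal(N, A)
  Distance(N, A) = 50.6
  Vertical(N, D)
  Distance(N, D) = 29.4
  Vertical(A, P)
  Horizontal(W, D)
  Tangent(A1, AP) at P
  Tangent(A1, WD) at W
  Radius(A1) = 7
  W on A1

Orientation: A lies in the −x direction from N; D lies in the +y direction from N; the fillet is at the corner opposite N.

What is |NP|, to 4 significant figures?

55.34

N is at the origin; N and A share the same y with |NA| = 50.6 and A on the −x side, so A = (-50.60, 0.000). N and D share the same x with |ND| = 29.4 and D on the +y side, so D = (0.000, 29.40). The virtual corner opposite N is at (-50.60, 29.40). The tangent condition forces JP to be normal to AP and tangency of A1 to WD means the radius JW is perpendicular to WD, with radius 7.0, so the center J sits 7.0 in from both sides at J = (-43.60, 22.40). That places the tangent points at P = (-50.60, 22.40) on AP and W = (-43.60, 29.40) on WD. Then |NP| = |P − N| = 55.34.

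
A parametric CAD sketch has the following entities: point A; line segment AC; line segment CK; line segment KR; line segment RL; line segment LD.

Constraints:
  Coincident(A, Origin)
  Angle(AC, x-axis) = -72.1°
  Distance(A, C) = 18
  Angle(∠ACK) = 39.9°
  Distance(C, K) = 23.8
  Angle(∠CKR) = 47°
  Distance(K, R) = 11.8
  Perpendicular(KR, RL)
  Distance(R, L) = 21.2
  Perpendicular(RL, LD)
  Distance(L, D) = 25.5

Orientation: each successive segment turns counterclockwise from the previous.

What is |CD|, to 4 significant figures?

30.17

A is at the origin; AC runs at -72.1° with length 18.0, so C = (5.532, -17.13). ∠ACK = 39.9° gives CK at 68.00° from the x-axis; with |CK| = 23.8, K = (14.45, 4.938). ∠CKR = 47.0° gives KR at -159.0° from the x-axis; with |KR| = 11.8, R = (3.432, 0.7095). The perpendicularity gives RL at right angles to KR, so RL runs at -69.00°; with |RL| = 21.2, L = (11.03, -19.08). RL is perpendicular to LD, so LD runs at 21.00°; with |LD| = 25.5, D = (34.84, -9.944). Then |CD| = |D − C| = 30.17.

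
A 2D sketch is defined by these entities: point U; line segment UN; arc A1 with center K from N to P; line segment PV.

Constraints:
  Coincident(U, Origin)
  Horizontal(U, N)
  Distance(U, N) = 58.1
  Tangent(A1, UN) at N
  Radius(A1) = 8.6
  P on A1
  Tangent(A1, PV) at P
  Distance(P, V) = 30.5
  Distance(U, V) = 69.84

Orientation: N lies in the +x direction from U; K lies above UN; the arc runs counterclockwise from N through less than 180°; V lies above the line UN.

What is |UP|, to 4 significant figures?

67.24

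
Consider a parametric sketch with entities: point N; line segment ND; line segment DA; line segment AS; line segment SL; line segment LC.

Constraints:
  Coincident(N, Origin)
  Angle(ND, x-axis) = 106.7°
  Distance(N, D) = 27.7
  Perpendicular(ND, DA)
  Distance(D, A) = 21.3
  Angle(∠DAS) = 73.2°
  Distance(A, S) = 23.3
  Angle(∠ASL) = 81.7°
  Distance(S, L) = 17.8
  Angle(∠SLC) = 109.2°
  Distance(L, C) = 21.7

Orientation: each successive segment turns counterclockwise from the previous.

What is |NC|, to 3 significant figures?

34.5

∠ASL = 81.7° gives SL at 41.8° from the x-axis; with |SL| = 17.8, L = (-2.23, 12.8). ∠SLC = 109.2° gives LC at 113° from the x-axis; with |LC| = 21.7, C = (-10.6, 32.9). Then |NC| = |C − N| = 34.5.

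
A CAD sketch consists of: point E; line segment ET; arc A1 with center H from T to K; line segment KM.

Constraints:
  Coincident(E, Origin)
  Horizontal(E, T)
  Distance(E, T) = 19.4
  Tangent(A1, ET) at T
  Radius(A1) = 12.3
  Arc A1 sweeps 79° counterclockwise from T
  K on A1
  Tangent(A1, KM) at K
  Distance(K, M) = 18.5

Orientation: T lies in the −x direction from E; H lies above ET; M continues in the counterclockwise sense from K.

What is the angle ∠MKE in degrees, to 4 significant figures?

132.6°

E is at the origin; E and T share the same y with |ET| = 19.4 and T on the −x side, so T = (-19.40, 0.000). Since A1 is tangent to ET there, HT ⟂ ET, so H = T + (0, 12.3) = (-19.40, 12.30). On A1, T sits at bearing -90° from H; a 79° counterclockwise sweep puts K at bearing -11°, so K = H + 12.3·(cos -11°, sin -11°) = (-7.326, 9.953). A1 meets KM tangentially, so HK is at right angles to KM, so KM runs along (−sin -11°, cos -11°); with |KM| = 18.5, M = (-3.796, 28.11). Then cos ∠MKE = KM·KE / (|KM||KE|), giving 132.6°.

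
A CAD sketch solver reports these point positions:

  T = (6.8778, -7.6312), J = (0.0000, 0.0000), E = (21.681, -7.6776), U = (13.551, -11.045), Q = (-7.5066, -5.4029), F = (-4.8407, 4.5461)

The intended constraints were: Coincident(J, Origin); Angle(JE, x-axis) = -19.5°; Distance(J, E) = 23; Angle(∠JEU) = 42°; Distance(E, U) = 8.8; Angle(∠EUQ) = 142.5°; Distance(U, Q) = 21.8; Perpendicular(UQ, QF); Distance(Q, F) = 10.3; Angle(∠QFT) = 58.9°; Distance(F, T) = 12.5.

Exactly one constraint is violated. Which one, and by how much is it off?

Distance(F, T) = 12.5 — off by 4.40.

J = (0.00, 0.00) ✓; JE at -19.50° ✓; |JE| = 23.00 ✓; ∠JEU = 42.00° ✓; |EU| = 8.800 ✓; ∠EUQ = 142.5° ✓; |UQ| = 21.80 ✓; ∠(UQ, QF) = 90.00° ✓; |QF| = 10.30 ✓; ∠QFT = 58.90° ✓; |FT| = 16.90 ✗.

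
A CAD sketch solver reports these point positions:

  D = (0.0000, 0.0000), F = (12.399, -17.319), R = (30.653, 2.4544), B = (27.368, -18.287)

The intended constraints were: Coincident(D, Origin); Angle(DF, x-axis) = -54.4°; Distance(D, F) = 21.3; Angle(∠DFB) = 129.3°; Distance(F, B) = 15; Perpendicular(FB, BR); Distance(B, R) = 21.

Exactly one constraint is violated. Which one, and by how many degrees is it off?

Perpendicular(FB, BR) — off by 5.30°.

D = (0.00, 0.00) ✓; DF at -54.40° ✓; |DF| = 21.30 ✓; ∠DFB = 129.3° ✓; |FB| = 15.00 ✓; ∠(FB, BR) = 84.70° ✗; |BR| = 21.00 ✓.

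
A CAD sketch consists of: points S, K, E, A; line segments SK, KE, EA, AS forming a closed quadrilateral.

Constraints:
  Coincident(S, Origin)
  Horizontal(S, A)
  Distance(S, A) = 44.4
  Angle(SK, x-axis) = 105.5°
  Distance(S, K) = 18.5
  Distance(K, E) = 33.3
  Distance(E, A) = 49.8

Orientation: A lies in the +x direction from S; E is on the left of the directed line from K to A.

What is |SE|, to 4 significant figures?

45.74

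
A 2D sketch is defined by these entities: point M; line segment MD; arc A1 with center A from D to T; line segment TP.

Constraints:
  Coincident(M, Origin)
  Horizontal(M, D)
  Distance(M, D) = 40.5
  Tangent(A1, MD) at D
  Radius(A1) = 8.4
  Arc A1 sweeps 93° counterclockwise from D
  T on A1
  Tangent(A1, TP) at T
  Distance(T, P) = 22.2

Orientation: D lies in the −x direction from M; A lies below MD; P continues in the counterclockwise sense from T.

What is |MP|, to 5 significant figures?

56.916

M is at the origin; M and D share the same y with |MD| = 40.5 and D on the −x side, so D = (-40.500, 0.0000). A1 meets MD tangentially, so AD is at right angles to MD, so A = D + (0, -8.4) = (-40.500, -8.4000). On A1, D sits at bearing 90° from A; a 93° counterclockwise sweep puts T at bearing 183°, so T = A + 8.4·(cos 183°, sin 183°) = (-48.888, -8.8396). Since A1 is tangent to TP there, AT ⟂ TP, so TP runs along (−sin 183°, cos 183°); with |TP| = 22.2, P = (-47.727, -31.009). Then |MP| = |P − M| = 56.916.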